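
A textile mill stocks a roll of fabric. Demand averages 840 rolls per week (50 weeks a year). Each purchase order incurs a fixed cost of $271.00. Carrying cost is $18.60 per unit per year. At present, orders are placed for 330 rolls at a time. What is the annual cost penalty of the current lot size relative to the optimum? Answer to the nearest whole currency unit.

Extra cost ≈ $16,983 per year

Annual demand D = 840 × 50 = 42,000.
EOQ = √(2DS/H) = √(2 × 42,000 × 271 / 18.6) ≈ 1106.29.
Cost at Q* = (D/Q*)S + (Q*/2)H = √(2DSH) ≈ $20,576.94.
Cost at Q = 330: (42,000/330)×271 + (330/2)×18.6 = $34,490.91 + $3,069.00 = $37,559.91.
Excess = $37,559.91 − $20,576.94 = $16,982.97.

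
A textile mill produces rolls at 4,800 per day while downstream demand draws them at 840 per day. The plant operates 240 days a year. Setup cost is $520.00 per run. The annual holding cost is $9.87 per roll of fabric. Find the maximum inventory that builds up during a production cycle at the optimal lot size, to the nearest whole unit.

Annual demand D = 840 × 240 = 201,600.
Production build-up factor (1 − d/p) = 1 − 840/4,800 = 0.8250.
Q* = √(2DS / (H(1 − d/p))) = √(2 × 201,600 × 520 / (9.87 × 0.8250)).
= √(209,664,000 / 8.1427) ≈ 5074.303.
Maximum inventory = Q*(1 − d/p) = 5074.303 × 0.8250 ≈ 4186.300.

I_max ≈ 4,186 rolls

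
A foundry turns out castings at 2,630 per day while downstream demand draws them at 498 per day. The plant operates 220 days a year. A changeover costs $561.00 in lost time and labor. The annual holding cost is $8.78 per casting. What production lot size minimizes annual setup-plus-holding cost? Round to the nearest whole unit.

Annual demand D = 498 × 220 = 109,560.
Production build-up factor (1 − d/p) = 1 − 498/2,630 = 0.8106.
Q* = √(2DS / (H(1 − d/p))) = √(2 × 109,560 × 561 / (8.78 × 0.8106)).
= √(122,926,320 / 7.1175) ≈ 4155.846.

Q* ≈ 4,156 castings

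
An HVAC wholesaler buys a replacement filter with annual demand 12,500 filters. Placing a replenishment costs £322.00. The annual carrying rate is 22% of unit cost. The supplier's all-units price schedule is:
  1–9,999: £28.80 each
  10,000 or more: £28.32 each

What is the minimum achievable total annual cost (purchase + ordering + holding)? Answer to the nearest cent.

Holding cost per unit per year at price C is H = 0.22·C.
Evaluate total cost at each tier's feasible EOQ or, if the EOQ is below the tier, at the tier's minimum quantity.
EOQ at £28.80 = 1127.2 (feasible in tier 1): TC = 12,500×£28.80 + (12,500/1127.2)×322 + (1127.2/2)×0.22×£28.80 = £367,141.76.
EOQ at £28.32 = 1136.7 < 10000, so use break Q=10000: TC = 12,500×£28.32 + (12,500/10000.0)×322 + (10000.0/2)×0.22×£28.32 = £385,554.50.
Lowest total cost among the candidates is at Q = 1127.2.

TC* ≈ £367,141.76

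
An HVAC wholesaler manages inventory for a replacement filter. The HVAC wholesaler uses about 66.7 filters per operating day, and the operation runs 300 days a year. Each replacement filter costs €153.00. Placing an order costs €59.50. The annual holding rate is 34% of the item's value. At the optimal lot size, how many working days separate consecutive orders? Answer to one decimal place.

T ≈ 3.2 days

Annual demand D = 66.7 × 300 = 20,010.
Holding cost H = 0.34 × €153.00 = €52.0200 per unit per year.
Q* = √(2DS/H) = √(2 × 20,010 × 59.5 / 52.02) ≈ 213.95.
Cycle time = Q*/D × 300 = 213.95 / 20,010 × 300 ≈ 3.208 days.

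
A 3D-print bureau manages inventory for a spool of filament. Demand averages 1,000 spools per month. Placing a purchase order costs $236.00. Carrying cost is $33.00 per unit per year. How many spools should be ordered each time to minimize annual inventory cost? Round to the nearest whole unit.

Q* ≈ 414 spools

Annual demand D = 1,000 × 12 = 12,000.
EOQ = √(2DS / H) = √(2 × 12,000 × 236 / 33).
= √(5,664,000 / 33) = √171,636.3636 ≈ 414.290.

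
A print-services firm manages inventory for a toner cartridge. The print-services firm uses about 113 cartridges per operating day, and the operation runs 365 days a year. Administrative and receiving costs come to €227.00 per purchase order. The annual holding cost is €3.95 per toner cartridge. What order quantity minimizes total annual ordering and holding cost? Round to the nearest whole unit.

Q* ≈ 2,177 cartridges

Annual demand D = 113 × 365 = 41,245.
EOQ = √(2DS / H) = √(2 × 41,245 × 227 / 3.95).
= √(18,725,230 / 3.95) = √4,740,564.557 ≈ 2177.284.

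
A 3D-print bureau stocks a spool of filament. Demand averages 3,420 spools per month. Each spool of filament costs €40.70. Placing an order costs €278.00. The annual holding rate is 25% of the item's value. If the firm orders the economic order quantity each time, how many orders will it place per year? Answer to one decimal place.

N ≈ 27.4 orders per year

Annual demand D = 3,420 × 12 = 41,040.
Holding cost H = 0.25 × €40.70 = €10.1750 per unit per year.
EOQ = √(2DS/H) = √(2 × 41,040 × 278 / 10.175) ≈ 1497.52.
Orders per year = D / Q* = 41,040 / 1497.52 ≈ 27.405.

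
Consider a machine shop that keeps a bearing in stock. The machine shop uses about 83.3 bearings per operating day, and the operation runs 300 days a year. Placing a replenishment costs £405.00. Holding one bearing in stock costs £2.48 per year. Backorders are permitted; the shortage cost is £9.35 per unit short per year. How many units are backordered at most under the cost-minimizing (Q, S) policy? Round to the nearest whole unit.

S* ≈ 674 bearings

Annual demand D = 83.3 × 300 = 24,990.
With planned backorders, Q* = √(2DS/H) · √((H+B)/B).
√(2DS/H) = √(2 × 24,990 × 405 / 2.48) = 2856.931.
√((H+B)/B) = √((2.48+9.35)/9.35) = 1.1248.
Q* ≈ 3213.560.
S* = Q* · H/(H+B) = 3213.560 × 2.48/11.83 ≈ 673.679.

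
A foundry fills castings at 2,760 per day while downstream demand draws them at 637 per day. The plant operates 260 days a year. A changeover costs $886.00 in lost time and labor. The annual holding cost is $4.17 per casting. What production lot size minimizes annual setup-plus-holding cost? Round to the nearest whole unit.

Q* ≈ 9,565 castings

Annual demand D = 637 × 260 = 165,620.
Production build-up factor (1 − d/p) = 1 − 637/2,760 = 0.7692.
Q* = √(2DS / (H(1 − d/p))) = √(2 × 165,620 × 886 / (4.17 × 0.7692)).
= √(293,478,640 / 3.2076) ≈ 9565.326.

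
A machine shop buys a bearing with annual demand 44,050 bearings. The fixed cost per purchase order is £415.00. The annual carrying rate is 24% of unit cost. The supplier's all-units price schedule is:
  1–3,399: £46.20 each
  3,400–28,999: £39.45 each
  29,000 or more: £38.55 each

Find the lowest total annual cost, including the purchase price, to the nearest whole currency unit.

Holding cost per unit per year at price C is H = 0.24·C.
Candidates are each tier's EOQ (if it falls in that tier) and each price-break quantity.
EOQ at £46.20 = 1815.9 (feasible in tier 1): TC = 44,050×£46.20 + (44,050/1815.9)×415 + (1815.9/2)×0.24×£46.20 = £2,055,244.40.
EOQ at £39.45 = 1965.1 < 3400, so use break Q=3400: TC = 44,050×£39.45 + (44,050/3400.0)×415 + (3400.0/2)×0.24×£39.45 = £1,759,244.79.
EOQ at £38.55 = 1987.9 < 29000, so use break Q=29000: TC = 44,050×£38.55 + (44,050/29000.0)×415 + (29000.0/2)×0.24×£38.55 = £1,832,911.87.
Lowest total cost among the candidates is at Q = 3400.0.

TC* ≈ £1,759,245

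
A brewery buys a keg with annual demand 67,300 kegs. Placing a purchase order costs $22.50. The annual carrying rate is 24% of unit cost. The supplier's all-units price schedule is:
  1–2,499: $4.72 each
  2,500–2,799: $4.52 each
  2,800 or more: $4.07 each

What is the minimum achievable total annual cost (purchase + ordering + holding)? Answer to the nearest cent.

Holding cost per unit per year at price C is H = 0.24·C.
Evaluate total cost at each tier's feasible EOQ or, if the EOQ is below the tier, at the tier's minimum quantity.
EOQ at $4.72 = 1635.1 (feasible in tier 1): TC = 67,300×$4.72 + (67,300/1635.1)×22.5 + (1635.1/2)×0.24×$4.72 = $319,508.21.
EOQ at $4.52 = 1670.9 < 2500, so use break Q=2500: TC = 67,300×$4.52 + (67,300/2500.0)×22.5 + (2500.0/2)×0.24×$4.52 = $306,157.70.
EOQ at $4.07 = 1760.8 < 2800, so use break Q=2800: TC = 67,300×$4.07 + (67,300/2800.0)×22.5 + (2800.0/2)×0.24×$4.07 = $275,819.32.
Lowest total cost among the candidates is at Q = 2800.0.

TC* ≈ $275,819.32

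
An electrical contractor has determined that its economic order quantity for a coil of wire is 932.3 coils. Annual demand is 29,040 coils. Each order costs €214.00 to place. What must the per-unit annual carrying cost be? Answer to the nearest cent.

H ≈ €14.30

Squaring Q* = √(2DS/H) gives Q*² = 2DS/H.
From Q* = √(2DS/H): H = 2DS / Q*² = 2 × 29,040 × 214 / 932.3² = 14.2998.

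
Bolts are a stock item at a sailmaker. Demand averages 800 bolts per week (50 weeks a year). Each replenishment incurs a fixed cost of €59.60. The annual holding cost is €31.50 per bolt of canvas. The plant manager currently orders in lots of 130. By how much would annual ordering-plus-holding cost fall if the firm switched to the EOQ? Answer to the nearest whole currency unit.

Annual demand D = 800 × 50 = 40,000.
EOQ = √(2DS/H) = √(2 × 40,000 × 59.6 / 31.5) ≈ 389.06.
Cost at Q* = (D/Q*)S + (Q*/2)H = √(2DSH) ≈ €12,255.28.
Cost at Q = 130: (40,000/130)×59.6 + (130/2)×31.5 = €18,338.46 + €2,047.50 = €20,385.96.
Excess = €20,385.96 − €12,255.28 = €8,130.68.

Extra cost ≈ €8,131 per year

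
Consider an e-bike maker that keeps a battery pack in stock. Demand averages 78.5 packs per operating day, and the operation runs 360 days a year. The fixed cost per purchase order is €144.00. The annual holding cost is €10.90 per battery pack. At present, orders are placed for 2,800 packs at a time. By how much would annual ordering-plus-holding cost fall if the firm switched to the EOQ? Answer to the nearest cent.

Extra cost ≈ €7,294.57 per year

Annual demand D = 78.5 × 360 = 28,260.
EOQ = √(2DS/H) = √(2 × 28,260 × 144 / 10.9) ≈ 864.11.
Cost at Q* = (D/Q*)S + (Q*/2)H = √(2DSH) ≈ €9,418.80.
Cost at Q = 2,800: (28,260/2,800)×144 + (2,800/2)×10.9 = €1,453.37 + €15,260.00 = €16,713.37.
Excess = €16,713.37 − €9,418.80 = €7,294.57.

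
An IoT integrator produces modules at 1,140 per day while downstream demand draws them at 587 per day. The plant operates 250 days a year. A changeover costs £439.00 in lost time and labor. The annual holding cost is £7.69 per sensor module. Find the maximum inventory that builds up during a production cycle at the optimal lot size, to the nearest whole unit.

I_max ≈ 2,851 modules

Annual demand D = 587 × 250 = 146,750.
Production build-up factor (1 − d/p) = 1 − 587/1,140 = 0.4851.
Q* = √(2DS / (H(1 − d/p))) = √(2 × 146,750 × 439 / (7.69 × 0.4851)).
= √(128,846,500 / 3.7303) ≈ 5877.099.
Maximum inventory = Q*(1 − d/p) = 5877.099 × 0.4851 ≈ 2850.909.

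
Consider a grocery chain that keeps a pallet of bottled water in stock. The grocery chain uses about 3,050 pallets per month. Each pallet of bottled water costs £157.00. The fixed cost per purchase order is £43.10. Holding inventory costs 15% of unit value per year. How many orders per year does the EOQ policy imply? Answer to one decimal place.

Annual demand D = 3,050 × 12 = 36,600.
Holding cost H = 0.15 × £157.00 = £23.5500 per unit per year.
Q* = √(2DS/H) = √(2 × 36,600 × 43.1 / 23.55) ≈ 366.01.
Orders per year = D / Q* = 36,600 / 366.01 ≈ 99.996.

N ≈ 100.0 orders per year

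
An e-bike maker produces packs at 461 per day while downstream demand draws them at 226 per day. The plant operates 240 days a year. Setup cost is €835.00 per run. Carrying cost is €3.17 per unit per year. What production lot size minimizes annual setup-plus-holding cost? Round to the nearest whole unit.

Annual demand D = 226 × 240 = 54,240.
Production build-up factor (1 − d/p) = 1 − 226/461 = 0.5098.
Q* = √(2DS / (H(1 − d/p))) = √(2 × 54,240 × 835 / (3.17 × 0.5098)).
= √(90,580,800 / 1.6159) ≈ 7486.951.

Q* ≈ 7,487 packs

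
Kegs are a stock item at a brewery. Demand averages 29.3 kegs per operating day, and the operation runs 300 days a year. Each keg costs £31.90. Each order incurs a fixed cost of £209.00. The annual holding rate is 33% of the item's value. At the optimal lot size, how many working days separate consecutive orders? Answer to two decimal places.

T ≈ 20.16 days

Annual demand D = 29.3 × 300 = 8,790.
Holding cost H = 0.33 × £31.90 = £10.5270 per unit per year.
The optimal lot size = √(2DS/H) = √(2 × 8,790 × 209 / 10.527) ≈ 590.79.
Cycle time = Q*/D × 300 = 590.79 / 8,790 × 300 ≈ 20.163 days.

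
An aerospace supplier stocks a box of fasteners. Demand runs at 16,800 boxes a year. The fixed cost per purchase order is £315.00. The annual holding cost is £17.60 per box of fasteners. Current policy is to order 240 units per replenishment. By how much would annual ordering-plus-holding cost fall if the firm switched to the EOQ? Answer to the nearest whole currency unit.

Extra cost ≈ £10,514 per year

EOQ = √(2DS/H) = √(2 × 16,800 × 315 / 17.6) ≈ 775.48.
Cost at Q* = (D/Q*)S + (Q*/2)H = √(2DSH) ≈ £13,648.38.
Cost at Q = 240: (16,800/240)×315 + (240/2)×17.6 = £22,050.00 + £2,112.00 = £24,162.00.
Excess = £24,162.00 − £13,648.38 = £10,513.62.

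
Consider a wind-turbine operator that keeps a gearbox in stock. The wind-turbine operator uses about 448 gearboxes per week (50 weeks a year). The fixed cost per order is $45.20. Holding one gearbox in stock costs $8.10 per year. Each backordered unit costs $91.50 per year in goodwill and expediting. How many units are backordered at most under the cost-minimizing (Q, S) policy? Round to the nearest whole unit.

S* ≈ 42 gearboxes

Annual demand D = 448 × 50 = 22,400.
With planned backorders, Q* = √(2DS/H) · √((H+B)/B).
√(2DS/H) = √(2 × 22,400 × 45.2 / 8.1) = 499.995.
√((H+B)/B) = √((8.1+91.5)/91.5) = 1.0433.
Q* ≈ 521.657.
S* = Q* · H/(H+B) = 521.657 × 8.1/99.6 ≈ 42.424.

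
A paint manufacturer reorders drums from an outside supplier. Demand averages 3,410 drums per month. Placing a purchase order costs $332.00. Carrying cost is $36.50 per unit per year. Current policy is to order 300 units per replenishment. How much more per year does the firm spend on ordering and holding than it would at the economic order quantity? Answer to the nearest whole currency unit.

Annual demand D = 3,410 × 12 = 40,920.
EOQ = √(2DS/H) = √(2 × 40,920 × 332 / 36.5) ≈ 862.79.
Cost at Q* = (D/Q*)S + (Q*/2)H = √(2DSH) ≈ $31,491.86.
Cost at Q = 300: (40,920/300)×332 + (300/2)×36.5 = $45,284.80 + $5,475.00 = $50,759.80.
Excess = $50,759.80 − $31,491.86 = $19,267.94.

Extra cost ≈ $19,268 per year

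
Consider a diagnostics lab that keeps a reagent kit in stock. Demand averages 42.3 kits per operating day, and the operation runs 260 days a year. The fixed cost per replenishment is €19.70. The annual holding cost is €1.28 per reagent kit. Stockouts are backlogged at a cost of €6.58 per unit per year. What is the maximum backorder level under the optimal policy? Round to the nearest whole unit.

S* ≈ 104 kits

Annual demand D = 42.3 × 260 = 10,998.
With planned backorders, Q* = √(2DS/H) · √((H+B)/B).
√(2DS/H) = √(2 × 10,998 × 19.7 / 1.28) = 581.835.
√((H+B)/B) = √((1.28+6.58)/6.58) = 1.0929.
Q* ≈ 635.914.
S* = Q* · H/(H+B) = 635.914 × 1.28/7.86 ≈ 103.558.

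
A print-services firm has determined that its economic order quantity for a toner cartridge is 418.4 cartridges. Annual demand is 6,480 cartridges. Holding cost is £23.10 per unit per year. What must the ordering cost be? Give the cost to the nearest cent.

Squaring Q* = √(2DS/H) gives Q*² = 2DS/H.
From Q* = √(2DS/H): S = Q*²H / (2D) = 418.4² × 23.1 / (2 × 6,480) = 312.0257.

S ≈ £312.03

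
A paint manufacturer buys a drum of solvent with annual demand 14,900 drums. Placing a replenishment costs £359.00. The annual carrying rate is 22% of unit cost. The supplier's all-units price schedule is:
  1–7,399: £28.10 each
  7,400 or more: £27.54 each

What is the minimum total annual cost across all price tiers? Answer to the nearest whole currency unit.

Holding cost per unit per year at price C is H = 0.22·C.
Candidates are each tier's EOQ (if it falls in that tier) and each price-break quantity.
EOQ at £28.10 = 1315.5 (feasible in tier 1): TC = 14,900×£28.10 + (14,900/1315.5)×359 + (1315.5/2)×0.22×£28.10 = £426,822.42.
EOQ at £27.54 = 1328.8 < 7400, so use break Q=7400: TC = 14,900×£27.54 + (14,900/7400.0)×359 + (7400.0/2)×0.22×£27.54 = £433,486.41.
Lowest total cost among the candidates is at Q = 1315.5.

TC* ≈ £426,822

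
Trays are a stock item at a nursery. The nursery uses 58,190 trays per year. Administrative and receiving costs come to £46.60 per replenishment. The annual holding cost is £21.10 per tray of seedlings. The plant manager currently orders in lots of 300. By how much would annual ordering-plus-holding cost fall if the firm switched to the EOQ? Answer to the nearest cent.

EOQ = √(2DS/H) = √(2 × 58,190 × 46.6 / 21.1) ≈ 506.98.
Cost at Q* = (D/Q*)S + (Q*/2)H = √(2DSH) ≈ £10,697.28.
Cost at Q = 300: (58,190/300)×46.6 + (300/2)×21.1 = £9,038.85 + £3,165.00 = £12,203.85.
Excess = £12,203.85 − £10,697.28 = £1,506.57.

Extra cost ≈ £1,506.57 per year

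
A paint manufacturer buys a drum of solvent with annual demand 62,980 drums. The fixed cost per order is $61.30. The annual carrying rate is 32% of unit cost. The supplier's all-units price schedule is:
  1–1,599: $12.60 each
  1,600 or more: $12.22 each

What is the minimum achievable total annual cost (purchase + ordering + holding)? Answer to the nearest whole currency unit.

Holding cost per unit per year at price C is H = 0.32·C.
Candidates are each tier's EOQ (if it falls in that tier) and each price-break quantity.
EOQ at $12.60 = 1383.8 (feasible in tier 1): TC = 62,980×$12.60 + (62,980/1383.8)×61.3 + (1383.8/2)×0.32×$12.60 = $799,127.65.
EOQ at $12.22 = 1405.2 < 1600, so use break Q=1600: TC = 62,980×$12.22 + (62,980/1600.0)×61.3 + (1600.0/2)×0.32×$12.22 = $775,156.84.
Lowest total cost among the candidates is at Q = 1600.0.

TC* ≈ $775,157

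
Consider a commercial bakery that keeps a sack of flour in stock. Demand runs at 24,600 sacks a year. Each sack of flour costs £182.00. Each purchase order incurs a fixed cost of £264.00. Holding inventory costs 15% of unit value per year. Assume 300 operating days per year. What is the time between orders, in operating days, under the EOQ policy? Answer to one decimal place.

T ≈ 8.4 days

Holding cost H = 0.15 × £182.00 = £27.3000 per unit per year.
The optimal lot size = √(2DS/H) = √(2 × 24,600 × 264 / 27.3) ≈ 689.77.
Cycle time = Q*/D × 300 = 689.77 / 24,600 × 300 ≈ 8.412 days.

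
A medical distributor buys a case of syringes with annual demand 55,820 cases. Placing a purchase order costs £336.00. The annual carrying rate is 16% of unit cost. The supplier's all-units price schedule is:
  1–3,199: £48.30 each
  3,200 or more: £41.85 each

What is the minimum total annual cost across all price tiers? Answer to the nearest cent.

Holding cost per unit per year at price C is H = 0.16·C.
Candidates are each tier's EOQ (if it falls in that tier) and each price-break quantity.
EOQ at £48.30 = 2203.2 (feasible in tier 1): TC = 55,820×£48.30 + (55,820/2203.2)×336 + (2203.2/2)×0.16×£48.30 = £2,713,132.02.
EOQ at £41.85 = 2366.9 < 3200, so use break Q=3200: TC = 55,820×£41.85 + (55,820/3200.0)×336 + (3200.0/2)×0.16×£41.85 = £2,352,641.70.
Lowest total cost among the candidates is at Q = 3200.0.

TC* ≈ £2,352,641.70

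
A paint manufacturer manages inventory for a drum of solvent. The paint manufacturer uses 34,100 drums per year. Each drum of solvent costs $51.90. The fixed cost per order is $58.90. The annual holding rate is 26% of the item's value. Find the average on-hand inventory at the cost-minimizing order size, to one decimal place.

Average inventory ≈ 272.8 drums

Holding cost H = 0.26 × $51.90 = $13.4940 per unit per year.
Q* = √(2DS/H) = √(2 × 34,100 × 58.9 / 13.494) ≈ 545.61.
Average inventory = Q*/2 ≈ 545.61 / 2 = 272.803.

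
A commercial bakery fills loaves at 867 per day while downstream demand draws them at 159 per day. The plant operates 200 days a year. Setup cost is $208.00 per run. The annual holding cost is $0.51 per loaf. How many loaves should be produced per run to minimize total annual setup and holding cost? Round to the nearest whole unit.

Q* ≈ 5,636 loaves

Annual demand D = 159 × 200 = 31,800.
Production build-up factor (1 − d/p) = 1 − 159/867 = 0.8166.
Q* = √(2DS / (H(1 − d/p))) = √(2 × 31,800 × 208 / (0.51 × 0.8166)).
= √(13,228,800 / 0.4165) ≈ 5635.962.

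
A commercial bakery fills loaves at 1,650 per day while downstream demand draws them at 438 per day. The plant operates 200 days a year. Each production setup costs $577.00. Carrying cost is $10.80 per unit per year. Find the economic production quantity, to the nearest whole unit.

Annual demand D = 438 × 200 = 87,600.
Production build-up factor (1 − d/p) = 1 − 438/1,650 = 0.7345.
Q* = √(2DS / (H(1 − d/p))) = √(2 × 87,600 × 577 / (10.8 × 0.7345)).
= √(101,090,400 / 7.9331) ≈ 3569.717.

Q* ≈ 3,570 loaves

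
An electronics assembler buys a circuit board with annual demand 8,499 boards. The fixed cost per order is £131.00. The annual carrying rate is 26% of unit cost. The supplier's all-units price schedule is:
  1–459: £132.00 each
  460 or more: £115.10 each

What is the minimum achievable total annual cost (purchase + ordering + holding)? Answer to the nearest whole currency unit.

Holding cost per unit per year at price C is H = 0.26·C.
Evaluate total cost at each tier's feasible EOQ or, if the EOQ is below the tier, at the tier's minimum quantity.
EOQ at £132.00 = 254.7 (feasible in tier 1): TC = 8,499×£132.00 + (8,499/254.7)×131 + (254.7/2)×0.26×£132.00 = £1,130,609.95.
EOQ at £115.10 = 272.8 < 460, so use break Q=460: TC = 8,499×£115.10 + (8,499/460.0)×131 + (460.0/2)×0.26×£115.10 = £987,538.25.
Lowest total cost among the candidates is at Q = 460.0.

TC* ≈ £987,538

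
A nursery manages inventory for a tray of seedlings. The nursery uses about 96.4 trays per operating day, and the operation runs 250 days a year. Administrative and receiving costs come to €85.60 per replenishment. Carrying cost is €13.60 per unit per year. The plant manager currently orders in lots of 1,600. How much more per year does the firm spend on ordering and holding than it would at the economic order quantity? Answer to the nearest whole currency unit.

Annual demand D = 96.4 × 250 = 24,100.
EOQ = √(2DS/H) = √(2 × 24,100 × 85.6 / 13.6) ≈ 550.80.
Cost at Q* = (D/Q*)S + (Q*/2)H = √(2DSH) ≈ €7,490.83.
Cost at Q = 1,600: (24,100/1,600)×85.6 + (1,600/2)×13.6 = €1,289.35 + €10,880.00 = €12,169.35.
Excess = €12,169.35 − €7,490.83 = €4,678.52.

Extra cost ≈ €4,679 per year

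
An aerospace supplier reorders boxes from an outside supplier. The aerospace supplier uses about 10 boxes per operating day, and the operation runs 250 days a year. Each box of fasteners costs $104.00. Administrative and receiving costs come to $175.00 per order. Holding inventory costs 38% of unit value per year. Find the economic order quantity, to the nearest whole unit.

Annual demand D = 10 × 250 = 2,500.
Holding cost H = 0.38 × $104.00 = $39.5200 per unit per year.
EOQ = √(2DS / H) = √(2 × 2,500 × 175 / 39.52).
= √(875,000 / 39.52) = √22,140.6883 ≈ 148.797.

Q* ≈ 149 boxes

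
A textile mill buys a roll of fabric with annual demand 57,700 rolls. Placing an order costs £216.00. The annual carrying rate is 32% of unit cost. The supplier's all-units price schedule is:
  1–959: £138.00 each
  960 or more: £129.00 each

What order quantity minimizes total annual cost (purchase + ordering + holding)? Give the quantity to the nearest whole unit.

Holding cost per unit per year at price C is H = 0.32·C.
Candidates are each tier's EOQ (if it falls in that tier) and each price-break quantity.
EOQ at £138.00 = 751.3 (feasible in tier 1): TC = 57,700×£138.00 + (57,700/751.3)×216 + (751.3/2)×0.32×£138.00 = £7,995,777.55.
EOQ at £129.00 = 777.1 < 960, so use break Q=960: TC = 57,700×£129.00 + (57,700/960.0)×216 + (960.0/2)×0.32×£129.00 = £7,476,096.90.
Lowest total cost is £7,476,096.90 at Q = 960.0.

Q* ≈ 960 rolls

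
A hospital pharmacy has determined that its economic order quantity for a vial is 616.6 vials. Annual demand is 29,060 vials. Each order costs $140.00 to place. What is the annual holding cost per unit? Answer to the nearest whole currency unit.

H ≈ $21

Squaring Q* = √(2DS/H) gives Q*² = 2DS/H.
From Q* = √(2DS/H): H = 2DS / Q*² = 2 × 29,060 × 140 / 616.6² = 21.4016.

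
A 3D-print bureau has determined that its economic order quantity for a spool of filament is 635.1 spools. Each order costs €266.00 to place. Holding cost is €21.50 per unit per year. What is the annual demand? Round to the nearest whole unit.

D ≈ 16,301 spools per year

Invert the EOQ relation Q*² = 2DS/H.
From Q* = √(2DS/H): D = Q*²H / (2S) = 635.1² × 21.5 / (2 × 266) = 16300.880.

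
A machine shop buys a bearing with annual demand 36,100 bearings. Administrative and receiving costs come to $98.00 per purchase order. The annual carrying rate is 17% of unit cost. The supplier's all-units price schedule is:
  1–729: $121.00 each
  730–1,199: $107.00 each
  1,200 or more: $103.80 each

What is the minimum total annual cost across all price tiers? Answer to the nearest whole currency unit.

Holding cost per unit per year at price C is H = 0.17·C.
Candidates are each tier's EOQ (if it falls in that tier) and each price-break quantity.
EOQ at $121.00 = 586.5 (feasible in tier 1): TC = 36,100×$121.00 + (36,100/586.5)×98 + (586.5/2)×0.17×$121.00 = $4,380,164.21.
EOQ at $107.00 = 623.7 < 730, so use break Q=730: TC = 36,100×$107.00 + (36,100/730.0)×98 + (730.0/2)×0.17×$107.00 = $3,874,185.65.
EOQ at $103.80 = 633.2 < 1200, so use break Q=1200: TC = 36,100×$103.80 + (36,100/1200.0)×98 + (1200.0/2)×0.17×$103.80 = $3,760,715.77.
Lowest total cost among the candidates is at Q = 1200.0.

TC* ≈ $3,760,716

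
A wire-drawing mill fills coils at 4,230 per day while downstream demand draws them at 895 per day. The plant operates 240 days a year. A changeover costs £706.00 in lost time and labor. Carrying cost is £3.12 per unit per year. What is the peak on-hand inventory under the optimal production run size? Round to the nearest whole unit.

Annual demand D = 895 × 240 = 214,800.
Production build-up factor (1 − d/p) = 1 − 895/4,230 = 0.7884.
Q* = √(2DS / (H(1 − d/p))) = √(2 × 214,800 × 706 / (3.12 × 0.7884)).
= √(303,297,600 / 2.4599) ≈ 11104.000.
Maximum inventory = Q*(1 − d/p) = 11104.000 × 0.7884 ≈ 8754.572.

I_max ≈ 8,755 coils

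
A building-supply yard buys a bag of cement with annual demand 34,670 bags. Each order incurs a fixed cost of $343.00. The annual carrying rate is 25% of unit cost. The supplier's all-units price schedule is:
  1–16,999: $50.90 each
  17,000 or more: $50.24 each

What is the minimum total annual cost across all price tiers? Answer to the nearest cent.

Holding cost per unit per year at price C is H = 0.25·C.
Evaluate total cost at each tier's feasible EOQ or, if the EOQ is below the tier, at the tier's minimum quantity.
EOQ at $50.90 = 1367.1 (feasible in tier 1): TC = 34,670×$50.90 + (34,670/1367.1)×343 + (1367.1/2)×0.25×$50.90 = $1,782,099.74.
EOQ at $50.24 = 1376.1 < 17000, so use break Q=17000: TC = 34,670×$50.24 + (34,670/17000.0)×343 + (17000.0/2)×0.25×$50.24 = $1,849,280.32.
Lowest total cost among the candidates is at Q = 1367.1.

TC* ≈ $1,782,099.74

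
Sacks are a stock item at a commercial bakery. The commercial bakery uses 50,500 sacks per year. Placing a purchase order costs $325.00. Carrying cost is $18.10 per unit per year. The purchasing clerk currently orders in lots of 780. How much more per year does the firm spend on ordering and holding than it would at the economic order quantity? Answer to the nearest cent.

Extra cost ≈ $3,725.83 per year

EOQ = √(2DS/H) = √(2 × 50,500 × 325 / 18.1) ≈ 1346.68.
Cost at Q* = (D/Q*)S + (Q*/2)H = √(2DSH) ≈ $24,374.83.
Cost at Q = 780: (50,500/780)×325 + (780/2)×18.1 = $21,041.67 + $7,059.00 = $28,100.67.
Excess = $28,100.67 − $24,374.83 = $3,725.83.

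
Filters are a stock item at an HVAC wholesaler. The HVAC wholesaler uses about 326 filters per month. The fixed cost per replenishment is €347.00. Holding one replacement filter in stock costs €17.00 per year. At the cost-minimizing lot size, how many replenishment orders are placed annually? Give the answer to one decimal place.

Annual demand D = 326 × 12 = 3,912.
Q* = √(2DS/H) = √(2 × 3,912 × 347 / 17) ≈ 399.63.
Orders per year = D / Q* = 3,912 / 399.63 ≈ 9.789.

N ≈ 9.8 orders per year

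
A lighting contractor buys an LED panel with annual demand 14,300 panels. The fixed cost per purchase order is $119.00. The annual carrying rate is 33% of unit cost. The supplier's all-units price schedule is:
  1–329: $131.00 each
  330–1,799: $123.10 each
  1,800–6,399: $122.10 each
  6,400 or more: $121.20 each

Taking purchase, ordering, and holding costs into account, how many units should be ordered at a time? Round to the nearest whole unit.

Holding cost per unit per year at price C is H = 0.33·C.
Evaluate total cost at each tier's feasible EOQ or, if the EOQ is below the tier, at the tier's minimum quantity.
EOQ at $131.00 = 280.6 (feasible in tier 1): TC = 14,300×$131.00 + (14,300/280.6)×119 + (280.6/2)×0.33×$131.00 = $1,885,429.67.
EOQ at $123.10 = 289.4 < 330, so use break Q=330: TC = 14,300×$123.10 + (14,300/330.0)×119 + (330.0/2)×0.33×$123.10 = $1,772,189.46.
EOQ at $122.10 = 290.6 < 1800, so use break Q=1800: TC = 14,300×$122.10 + (14,300/1800.0)×119 + (1800.0/2)×0.33×$122.10 = $1,783,239.09.
EOQ at $121.20 = 291.7 < 6400, so use break Q=6400: TC = 14,300×$121.20 + (14,300/6400.0)×119 + (6400.0/2)×0.33×$121.20 = $1,861,413.09.
Lowest total cost is $1,772,189.46 at Q = 330.0.

Q* ≈ 330 panels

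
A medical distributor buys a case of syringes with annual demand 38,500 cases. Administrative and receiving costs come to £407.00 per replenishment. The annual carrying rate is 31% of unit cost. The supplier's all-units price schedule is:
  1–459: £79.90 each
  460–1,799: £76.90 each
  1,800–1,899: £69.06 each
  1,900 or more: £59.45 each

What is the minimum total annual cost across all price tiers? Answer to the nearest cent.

Holding cost per unit per year at price C is H = 0.31·C.
Evaluate total cost at each tier's feasible EOQ or, if the EOQ is below the tier, at the tier's minimum quantity.
Tier 1 (£79.90): EOQ = 1124.8 exceeds tier's upper bound 459, so this tier is dominated.
EOQ at £76.90 = 1146.6 (feasible in tier 2): TC = 38,500×£76.90 + (38,500/1146.6)×407 + (1146.6/2)×0.31×£76.90 = £2,987,982.95.
EOQ at £69.06 = 1209.9 < 1800, so use break Q=1800: TC = 38,500×£69.06 + (38,500/1800.0)×407 + (1800.0/2)×0.31×£69.06 = £2,686,783.02.
EOQ at £59.45 = 1304.0 < 1900, so use break Q=1900: TC = 38,500×£59.45 + (38,500/1900.0)×407 + (1900.0/2)×0.31×£59.45 = £2,314,580.13.
Lowest total cost among the candidates is at Q = 1900.0.

TC* ≈ £2,314,580.13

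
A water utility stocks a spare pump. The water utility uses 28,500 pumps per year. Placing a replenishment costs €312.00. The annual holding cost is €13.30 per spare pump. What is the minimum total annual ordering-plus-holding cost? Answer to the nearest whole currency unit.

The optimal lot size = √(2DS/H) = √(2 × 28,500 × 312 / 13.3) ≈ 1156.35.
At Q*, ordering cost (D/Q*)S equals holding cost (Q*/2)H, each = √(DSH/2).
Minimum total = √(2DSH) = √(2 × 28,500 × 312 × 13.3) ≈ 15379.441.

TC* ≈ €15,379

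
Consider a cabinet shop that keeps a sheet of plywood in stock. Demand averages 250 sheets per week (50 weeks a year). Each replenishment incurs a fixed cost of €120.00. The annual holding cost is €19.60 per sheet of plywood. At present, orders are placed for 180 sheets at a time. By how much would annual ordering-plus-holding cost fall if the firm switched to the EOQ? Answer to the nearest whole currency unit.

Extra cost ≈ €2,429 per year

Annual demand D = 250 × 50 = 12,500.
EOQ = √(2DS/H) = √(2 × 12,500 × 120 / 19.6) ≈ 391.23.
Cost at Q* = (D/Q*)S + (Q*/2)H = √(2DSH) ≈ €7,668.12.
Cost at Q = 180: (12,500/180)×120 + (180/2)×19.6 = €8,333.33 + €1,764.00 = €10,097.33.
Excess = €10,097.33 − €7,668.12 = €2,429.22.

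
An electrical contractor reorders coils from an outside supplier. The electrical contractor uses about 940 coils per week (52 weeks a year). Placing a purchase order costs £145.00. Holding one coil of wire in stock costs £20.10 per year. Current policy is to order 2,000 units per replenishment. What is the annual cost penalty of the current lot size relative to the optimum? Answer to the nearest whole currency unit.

Extra cost ≈ £6,764 per year

Annual demand D = 940 × 52 = 48,880.
EOQ = √(2DS/H) = √(2 × 48,880 × 145 / 20.1) ≈ 839.78.
Cost at Q* = (D/Q*)S + (Q*/2)H = √(2DSH) ≈ £16,879.62.
Cost at Q = 2,000: (48,880/2,000)×145 + (2,000/2)×20.1 = £3,543.80 + £20,100.00 = £23,643.80.
Excess = £23,643.80 − £16,879.62 = £6,764.18.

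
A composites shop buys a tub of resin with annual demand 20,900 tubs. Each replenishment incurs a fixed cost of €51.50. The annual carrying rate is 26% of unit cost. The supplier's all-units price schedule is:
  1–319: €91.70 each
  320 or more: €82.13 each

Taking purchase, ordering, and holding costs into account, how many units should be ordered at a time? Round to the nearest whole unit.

Q* ≈ 320 tubs

Holding cost per unit per year at price C is H = 0.26·C.
Evaluate total cost at each tier's feasible EOQ or, if the EOQ is below the tier, at the tier's minimum quantity.
EOQ at €91.70 = 300.5 (feasible in tier 1): TC = 20,900×€91.70 + (20,900/300.5)×51.5 + (300.5/2)×0.26×€91.70 = €1,923,694.12.
EOQ at €82.13 = 317.5 < 320, so use break Q=320: TC = 20,900×€82.13 + (20,900/320.0)×51.5 + (320.0/2)×0.26×€82.13 = €1,723,297.20.
Lowest total cost is €1,723,297.20 at Q = 320.0.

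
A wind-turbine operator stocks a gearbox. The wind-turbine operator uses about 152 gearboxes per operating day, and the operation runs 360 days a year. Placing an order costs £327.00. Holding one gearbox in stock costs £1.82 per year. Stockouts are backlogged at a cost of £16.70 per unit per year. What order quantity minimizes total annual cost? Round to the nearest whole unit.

Q* ≈ 4,670 gearboxes

Annual demand D = 152 × 360 = 54,720.
With planned backorders, Q* = √(2DS/H) · √((H+B)/B).
√(2DS/H) = √(2 × 54,720 × 327 / 1.82) = 4434.312.
√((H+B)/B) = √((1.82+16.7)/16.7) = 1.0531.
Q* ≈ 4669.695.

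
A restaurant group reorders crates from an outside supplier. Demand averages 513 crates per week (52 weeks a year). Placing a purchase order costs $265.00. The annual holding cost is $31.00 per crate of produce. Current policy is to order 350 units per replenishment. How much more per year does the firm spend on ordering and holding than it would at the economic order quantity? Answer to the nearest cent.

Annual demand D = 513 × 52 = 26,676.
EOQ = √(2DS/H) = √(2 × 26,676 × 265 / 31) ≈ 675.33.
Cost at Q* = (D/Q*)S + (Q*/2)H = √(2DSH) ≈ $20,935.30.
Cost at Q = 350: (26,676/350)×265 + (350/2)×31 = $20,197.54 + $5,425.00 = $25,622.54.
Excess = $25,622.54 − $20,935.30 = $4,687.25.

Extra cost ≈ $4,687.25 per year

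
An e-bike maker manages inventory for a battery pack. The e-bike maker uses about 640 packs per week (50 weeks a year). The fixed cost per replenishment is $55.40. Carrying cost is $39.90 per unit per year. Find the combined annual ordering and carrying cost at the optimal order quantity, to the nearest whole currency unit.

Annual demand D = 640 × 50 = 32,000.
Q* = √(2DS/H) = √(2 × 32,000 × 55.4 / 39.9) ≈ 298.10.
At the optimum the two cost components are equal, so total cost = 2·(Q*/2)H = Q*·H.
Minimum total = √(2DSH) = √(2 × 32,000 × 55.4 × 39.9) ≈ 11894.093.

TC* ≈ $11,894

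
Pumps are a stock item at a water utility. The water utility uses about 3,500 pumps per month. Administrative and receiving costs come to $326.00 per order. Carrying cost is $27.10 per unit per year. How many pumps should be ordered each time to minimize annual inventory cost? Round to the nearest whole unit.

Annual demand D = 3,500 × 12 = 42,000.
EOQ = √(2DS / H) = √(2 × 42,000 × 326 / 27.1).
= √(27,384,000 / 27.1) = √1,010,479.7048 ≈ 1005.226.

Q* ≈ 1,005 pumps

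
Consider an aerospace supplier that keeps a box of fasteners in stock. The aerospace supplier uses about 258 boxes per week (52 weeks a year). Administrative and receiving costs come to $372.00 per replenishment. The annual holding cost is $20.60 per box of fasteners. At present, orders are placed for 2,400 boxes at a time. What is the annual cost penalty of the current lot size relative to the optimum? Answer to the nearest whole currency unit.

Annual demand D = 258 × 52 = 13,416.
EOQ = √(2DS/H) = √(2 × 13,416 × 372 / 20.6) ≈ 696.09.
Cost at Q* = (D/Q*)S + (Q*/2)H = √(2DSH) ≈ $14,339.42.
Cost at Q = 2,400: (13,416/2,400)×372 + (2,400/2)×20.6 = $2,079.48 + $24,720.00 = $26,799.48.
Excess = $26,799.48 − $14,339.42 = $12,460.06.

Extra cost ≈ $12,460 per year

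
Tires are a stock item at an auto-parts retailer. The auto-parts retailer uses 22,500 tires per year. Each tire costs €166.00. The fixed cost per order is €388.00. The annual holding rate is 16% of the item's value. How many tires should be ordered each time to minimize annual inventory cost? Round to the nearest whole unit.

Holding cost H = 0.16 × €166.00 = €26.5600 per unit per year.
EOQ = √(2DS / H) = √(2 × 22,500 × 388 / 26.56).
= √(17,460,000 / 26.56) = √657,379.5181 ≈ 810.789.

Q* ≈ 811 tires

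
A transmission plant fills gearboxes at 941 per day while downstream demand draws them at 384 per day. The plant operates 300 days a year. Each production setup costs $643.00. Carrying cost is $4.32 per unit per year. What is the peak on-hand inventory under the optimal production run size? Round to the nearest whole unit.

Annual demand D = 384 × 300 = 115,200.
Production build-up factor (1 − d/p) = 1 − 384/941 = 0.5919.
Q* = √(2DS / (H(1 − d/p))) = √(2 × 115,200 × 643 / (4.32 × 0.5919)).
= √(148,147,200 / 2.5571) ≈ 7611.532.
Maximum inventory = Q*(1 − d/p) = 7611.532 × 0.5919 ≈ 4505.444.

I_max ≈ 4,505 gearboxes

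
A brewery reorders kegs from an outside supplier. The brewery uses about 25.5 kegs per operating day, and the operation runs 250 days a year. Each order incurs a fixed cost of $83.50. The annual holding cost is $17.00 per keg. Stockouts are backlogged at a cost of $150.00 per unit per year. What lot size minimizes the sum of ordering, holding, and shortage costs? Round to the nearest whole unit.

Annual demand D = 25.5 × 250 = 6,375.
With planned backorders, Q* = √(2DS/H) · √((H+B)/B).
√(2DS/H) = √(2 × 6,375 × 83.5 / 17) = 250.250.
√((H+B)/B) = √((17+150)/150) = 1.0551.
Q* ≈ 264.050.

Q* ≈ 264 kegs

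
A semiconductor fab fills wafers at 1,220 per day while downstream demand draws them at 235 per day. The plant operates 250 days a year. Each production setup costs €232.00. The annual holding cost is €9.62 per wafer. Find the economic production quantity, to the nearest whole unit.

Annual demand D = 235 × 250 = 58,750.
Production build-up factor (1 − d/p) = 1 − 235/1,220 = 0.8074.
Q* = √(2DS / (H(1 − d/p))) = √(2 × 58,750 × 232 / (9.62 × 0.8074)).
= √(27,260,000 / 7.767) ≈ 1873.429.

Q* ≈ 1,873 wafers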